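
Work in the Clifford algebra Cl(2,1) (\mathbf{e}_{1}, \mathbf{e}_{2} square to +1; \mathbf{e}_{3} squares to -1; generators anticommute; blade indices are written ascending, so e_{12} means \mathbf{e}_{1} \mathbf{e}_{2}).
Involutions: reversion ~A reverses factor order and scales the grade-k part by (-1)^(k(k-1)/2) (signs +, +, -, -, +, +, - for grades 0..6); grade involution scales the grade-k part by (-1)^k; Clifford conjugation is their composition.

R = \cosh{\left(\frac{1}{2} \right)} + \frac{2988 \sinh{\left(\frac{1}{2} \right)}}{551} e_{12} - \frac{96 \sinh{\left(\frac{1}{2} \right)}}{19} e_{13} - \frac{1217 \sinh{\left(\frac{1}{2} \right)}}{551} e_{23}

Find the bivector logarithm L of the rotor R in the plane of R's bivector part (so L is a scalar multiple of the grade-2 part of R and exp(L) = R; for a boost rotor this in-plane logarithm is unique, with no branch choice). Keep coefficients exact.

The scalar part of R is \cosh{\left(\frac{1}{2} \right)}, which determines |rapidity| via cosh; the sign lives in the bivector part, and pairing them (bivector part over sinh of the rapidity = the plane) gives the unique in-plane L = rapidity * plane.
Concretely: cosh(rapidity) = \cosh{\left(\frac{1}{2} \right)} gives rapidity = ±\frac{1}{2}, and since rapidity/sinh(rapidity) is even the sign is immaterial: L = (rapidity/sinh(rapidity)) * <R>_2 = (\frac{1}{2 \sinh{\left(\frac{1}{2} \right)}}) * <R>_2.
Answer: \frac{1494}{551} e_{12} - \frac{48}{19} e_{13} - \frac{1217}{1102} e_{23}


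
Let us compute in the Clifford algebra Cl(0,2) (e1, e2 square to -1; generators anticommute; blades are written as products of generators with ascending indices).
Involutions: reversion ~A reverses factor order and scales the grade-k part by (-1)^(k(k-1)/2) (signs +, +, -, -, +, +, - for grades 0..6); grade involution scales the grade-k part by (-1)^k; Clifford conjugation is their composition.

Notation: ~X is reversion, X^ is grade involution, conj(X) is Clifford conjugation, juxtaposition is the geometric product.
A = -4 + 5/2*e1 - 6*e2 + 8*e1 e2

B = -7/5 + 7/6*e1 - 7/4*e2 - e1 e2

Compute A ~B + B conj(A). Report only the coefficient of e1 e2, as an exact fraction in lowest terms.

first term: -949/60 - 1/6*e1 + 667/30*e2 - 503/40*e1 e2
second term: 661/60 + 113/6*e1 + 313/30*e2 + 713/40*e1 e2
Answer: 21/4


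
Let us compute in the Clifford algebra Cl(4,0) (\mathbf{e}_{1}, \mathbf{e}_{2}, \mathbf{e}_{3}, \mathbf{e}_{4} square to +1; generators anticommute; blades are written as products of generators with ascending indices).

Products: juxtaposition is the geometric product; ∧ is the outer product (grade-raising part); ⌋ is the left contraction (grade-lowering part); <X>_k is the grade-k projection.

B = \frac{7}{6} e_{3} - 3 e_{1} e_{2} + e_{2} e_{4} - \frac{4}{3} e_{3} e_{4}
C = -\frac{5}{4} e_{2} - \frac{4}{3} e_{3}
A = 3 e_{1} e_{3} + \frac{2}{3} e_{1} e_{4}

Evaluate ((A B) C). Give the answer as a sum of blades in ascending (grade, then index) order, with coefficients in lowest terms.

step 1: \frac{7}{2} e_{1} - \frac{2}{3} e_{1} e_{2} + \frac{8}{9} e_{1} e_{3} - 4 e_{1} e_{4} - 9 e_{2} e_{3} - 2 e_{2} e_{4} - \frac{7}{9} e_{1} e_{3} e_{4} - 3 e_{1} e_{2} e_{3} e_{4}
step 2: -\frac{19}{54} e_{1} + 12 e_{2} - \frac{45}{4} e_{3} - \frac{5}{2} e_{4} - \frac{35}{8} e_{1} e_{2} - \frac{14}{3} e_{1} e_{3} - \frac{28}{27} e_{1} e_{4} + 2 e_{1} e_{2} e_{3} - 9 e_{1} e_{2} e_{4} - \frac{19}{12} e_{1} e_{3} e_{4} - \frac{8}{3} e_{2} e_{3} e_{4} + \frac{35}{36} e_{1} e_{2} e_{3} e_{4}
Answer: -\frac{19}{54} e_{1} + 12 e_{2} - \frac{45}{4} e_{3} - \frac{5}{2} e_{4} - \frac{35}{8} e_{1} e_{2} - \frac{14}{3} e_{1} e_{3} - \frac{28}{27} e_{1} e_{4} + 2 e_{1} e_{2} e_{3} - 9 e_{1} e_{2} e_{4} - \frac{19}{12} e_{1} e_{3} e_{4} - \frac{8}{3} e_{2} e_{3} e_{4} + \frac{35}{36} e_{1} e_{2} e_{3} e_{4}


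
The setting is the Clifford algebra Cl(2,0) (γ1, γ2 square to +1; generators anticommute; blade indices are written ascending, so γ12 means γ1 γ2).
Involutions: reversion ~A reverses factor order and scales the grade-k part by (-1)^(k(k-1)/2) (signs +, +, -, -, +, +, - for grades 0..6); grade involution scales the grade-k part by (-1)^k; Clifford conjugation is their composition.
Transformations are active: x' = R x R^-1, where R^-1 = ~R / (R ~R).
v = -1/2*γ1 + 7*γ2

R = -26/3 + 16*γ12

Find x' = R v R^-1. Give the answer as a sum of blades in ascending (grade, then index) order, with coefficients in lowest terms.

~R = -26/3 - 16*γ12, and R ~R = 2980/9, so R^-1 = ~R / (2980/9).
R v = 349/3*γ1 - 158/3*γ2
Answer: -8329/1490*γ1 - 3161/745*γ2


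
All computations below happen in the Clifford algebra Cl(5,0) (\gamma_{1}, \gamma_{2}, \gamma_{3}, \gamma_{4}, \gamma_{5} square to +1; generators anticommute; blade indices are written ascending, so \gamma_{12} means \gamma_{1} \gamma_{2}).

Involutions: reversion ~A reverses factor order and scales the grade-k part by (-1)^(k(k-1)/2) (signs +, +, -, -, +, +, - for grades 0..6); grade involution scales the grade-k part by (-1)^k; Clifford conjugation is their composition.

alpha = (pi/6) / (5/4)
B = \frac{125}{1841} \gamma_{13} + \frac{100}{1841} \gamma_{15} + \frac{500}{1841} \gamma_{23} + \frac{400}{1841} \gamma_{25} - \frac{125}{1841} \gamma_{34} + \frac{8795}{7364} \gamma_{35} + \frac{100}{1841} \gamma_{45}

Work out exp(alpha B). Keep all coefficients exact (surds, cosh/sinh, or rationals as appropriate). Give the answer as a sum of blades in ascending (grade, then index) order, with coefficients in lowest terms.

B^2 term by term: the squares give (\frac{125}{1841})^2*(\gamma_{13})^2 + (\frac{100}{1841})^2*(\gamma_{15})^2 + (\frac{500}{1841})^2*(\gamma_{23})^2 + (\frac{400}{1841})^2*(\gamma_{25})^2 + (-\frac{125}{1841})^2*(\gamma_{34})^2 + (\frac{8795}{7364})^2*(\gamma_{35})^2 + (\frac{100}{1841})^2*(\gamma_{45})^2 = \frac{15625}{3389281}*(-1) + \frac{10000}{3389281}*(-1) + \frac{250000}{3389281}*(-1) + \frac{160000}{3389281}*(-1) + \frac{15625}{3389281}*(-1) + \frac{77352025}{54228496}*(-1) + \frac{10000}{3389281}*(-1) = -\frac{25}{16} (each basis 2-blade squares to minus the product of its generators' squares); cross terms between blades sharing an index anticommute and cancel; the commuting (index-disjoint) pairs give grade-4 terms 2*c*c'*(blade product), which cancel blade by blade — \gamma_{1235}: -\frac{100000}{3389281} + \frac{100000}{3389281} = 0; \gamma_{1345}: \frac{25000}{3389281} - \frac{25000}{3389281} = 0; \gamma_{2345}: \frac{100000}{3389281} - \frac{100000}{3389281} = 0 — confirming B is simple. So B^2 = -\frac{25}{16}.
B^2 = -\frac{25}{16} — a negative square means the series sums to a rotation: l = \frac{5}{4}, alpha*l = \frac{\pi}{6}, so exp(alpha B) = cos(\frac{\pi}{6}) + (sin(\frac{\pi}{6})/(\frac{5}{4}))*B = \frac{\sqrt{3}}{2} + (\frac{2}{5})*B.
Answer: \frac{\sqrt{3}}{2} + \frac{50}{1841} \gamma_{13} + \frac{40}{1841} \gamma_{15} + \frac{200}{1841} \gamma_{23} + \frac{160}{1841} \gamma_{25} - \frac{50}{1841} \gamma_{34} + \frac{1759}{3682} \gamma_{35} + \frac{40}{1841} \gamma_{45}


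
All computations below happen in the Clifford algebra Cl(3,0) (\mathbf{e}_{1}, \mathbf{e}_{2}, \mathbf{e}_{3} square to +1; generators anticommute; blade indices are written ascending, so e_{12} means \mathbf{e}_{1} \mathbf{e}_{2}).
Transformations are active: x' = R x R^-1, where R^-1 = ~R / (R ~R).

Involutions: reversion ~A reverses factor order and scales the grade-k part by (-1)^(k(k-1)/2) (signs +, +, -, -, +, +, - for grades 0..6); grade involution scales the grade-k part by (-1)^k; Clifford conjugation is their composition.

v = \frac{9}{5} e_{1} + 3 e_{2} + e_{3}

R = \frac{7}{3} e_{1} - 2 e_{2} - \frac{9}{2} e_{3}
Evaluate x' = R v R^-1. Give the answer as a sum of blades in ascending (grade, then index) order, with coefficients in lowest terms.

~R = \frac{7}{3} e_{1} - 2 e_{2} - \frac{9}{2} e_{3}, and R ~R = \frac{1069}{36}, so R^-1 = ~R / (\frac{1069}{36}).
R v = -\frac{63}{10} + \frac{53}{5} e_{12} + \frac{313}{30} e_{13} + \frac{23}{2} e_{23}
Answer: -\frac{14913}{5345} e_{1} - \frac{11499}{5345} e_{2} + \frac{4861}{5345} e_{3}


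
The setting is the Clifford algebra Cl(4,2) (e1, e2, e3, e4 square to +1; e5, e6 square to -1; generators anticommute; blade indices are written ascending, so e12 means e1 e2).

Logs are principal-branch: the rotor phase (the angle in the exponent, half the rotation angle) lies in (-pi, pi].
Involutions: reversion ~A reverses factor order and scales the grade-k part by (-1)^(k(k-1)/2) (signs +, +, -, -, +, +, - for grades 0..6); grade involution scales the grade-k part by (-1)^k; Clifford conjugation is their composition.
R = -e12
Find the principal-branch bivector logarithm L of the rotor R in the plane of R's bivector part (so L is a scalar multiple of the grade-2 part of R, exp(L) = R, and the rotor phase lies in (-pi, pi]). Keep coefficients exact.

The scalar part of R is 0, so the principal-branch rotor phase is pinned; divide the bivector part by its sine to get the unit plane — L is the phase times that plane.
Concretely: cos(phase) = 0 gives phase = ±pi/2, and since phase/sin(phase) is even the sign is immaterial: L = (phase/sin(phase)) * <R>_2 = (pi/2) * <R>_2.
Answer: -pi/2*e12


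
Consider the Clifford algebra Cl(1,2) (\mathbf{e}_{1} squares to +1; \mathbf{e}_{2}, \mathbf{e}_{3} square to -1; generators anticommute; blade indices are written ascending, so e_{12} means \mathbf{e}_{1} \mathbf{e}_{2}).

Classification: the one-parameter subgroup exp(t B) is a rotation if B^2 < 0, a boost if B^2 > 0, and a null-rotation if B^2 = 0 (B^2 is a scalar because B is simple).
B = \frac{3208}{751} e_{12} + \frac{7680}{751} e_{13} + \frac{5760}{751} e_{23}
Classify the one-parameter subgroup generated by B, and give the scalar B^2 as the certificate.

B^2 term by term: the squares give (\frac{3208}{751})^2*(e_{12})^2 + (\frac{7680}{751})^2*(e_{13})^2 + (\frac{5760}{751})^2*(e_{23})^2 = \frac{10291264}{564001}*(+1) + \frac{58982400}{564001}*(+1) + \frac{33177600}{564001}*(-1) = 64 (each basis 2-blade squares to minus the product of its generators' squares); cross terms between blades sharing an index anticommute and cancel. So B^2 = 64.
Answer: boost, certificate B^2 = 64. One invariant decides it: the square 64 survives every conjugation, and its sign is exactly the classification.


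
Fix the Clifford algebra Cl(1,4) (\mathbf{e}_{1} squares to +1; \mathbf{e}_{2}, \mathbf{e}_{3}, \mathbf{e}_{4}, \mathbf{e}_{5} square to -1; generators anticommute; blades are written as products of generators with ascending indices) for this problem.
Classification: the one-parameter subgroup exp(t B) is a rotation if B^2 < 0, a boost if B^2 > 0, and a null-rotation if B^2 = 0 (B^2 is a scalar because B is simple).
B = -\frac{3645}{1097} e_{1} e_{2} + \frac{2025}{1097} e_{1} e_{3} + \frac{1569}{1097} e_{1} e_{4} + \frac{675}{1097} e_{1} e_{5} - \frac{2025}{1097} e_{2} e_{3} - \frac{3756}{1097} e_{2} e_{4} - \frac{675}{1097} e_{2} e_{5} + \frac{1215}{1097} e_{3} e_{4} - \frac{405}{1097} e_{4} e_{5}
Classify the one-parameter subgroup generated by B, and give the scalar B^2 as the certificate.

B^2 term by term: the squares give (-\frac{3645}{1097})^2*(e_{1} e_{2})^2 + (\frac{2025}{1097})^2*(e_{1} e_{3})^2 + (\frac{1569}{1097})^2*(e_{1} e_{4})^2 + (\frac{675}{1097})^2*(e_{1} e_{5})^2 + (-\frac{2025}{1097})^2*(e_{2} e_{3})^2 + (-\frac{3756}{1097})^2*(e_{2} e_{4})^2 + (-\frac{675}{1097})^2*(e_{2} e_{5})^2 + (\frac{1215}{1097})^2*(e_{3} e_{4})^2 + (-\frac{405}{1097})^2*(e_{4} e_{5})^2 = \frac{13286025}{1203409}*(+1) + \frac{4100625}{1203409}*(+1) + \frac{2461761}{1203409}*(+1) + \frac{455625}{1203409}*(+1) + \frac{4100625}{1203409}*(-1) + \frac{14107536}{1203409}*(-1) + \frac{455625}{1203409}*(-1) + \frac{1476225}{1203409}*(-1) + \frac{164025}{1203409}*(-1) = 0 (each basis 2-blade squares to minus the product of its generators' squares); cross terms between blades sharing an index anticommute and cancel; the commuting (index-disjoint) pairs give grade-4 terms 2*c*c'*(blade product), which cancel blade by blade — e_{1} e_{2} e_{3} e_{4}: -\frac{8857350}{1203409} + \frac{15211800}{1203409} - \frac{6354450}{1203409} = 0; e_{1} e_{2} e_{3} e_{5}: \frac{2733750}{1203409} - \frac{2733750}{1203409} = 0; e_{1} e_{2} e_{4} e_{5}: \frac{2952450}{1203409} + \frac{2118150}{1203409} - \frac{5070600}{1203409} = 0; e_{1} e_{3} e_{4} e_{5}: -\frac{1640250}{1203409} + \frac{1640250}{1203409} = 0; e_{2} e_{3} e_{4} e_{5}: \frac{1640250}{1203409} - \frac{1640250}{1203409} = 0 — confirming B is simple. So B^2 = 0.
Answer: null-rotation, certificate B^2 = 0. The scalar 0 is the complete invariant here: its sign names the subgroup type.


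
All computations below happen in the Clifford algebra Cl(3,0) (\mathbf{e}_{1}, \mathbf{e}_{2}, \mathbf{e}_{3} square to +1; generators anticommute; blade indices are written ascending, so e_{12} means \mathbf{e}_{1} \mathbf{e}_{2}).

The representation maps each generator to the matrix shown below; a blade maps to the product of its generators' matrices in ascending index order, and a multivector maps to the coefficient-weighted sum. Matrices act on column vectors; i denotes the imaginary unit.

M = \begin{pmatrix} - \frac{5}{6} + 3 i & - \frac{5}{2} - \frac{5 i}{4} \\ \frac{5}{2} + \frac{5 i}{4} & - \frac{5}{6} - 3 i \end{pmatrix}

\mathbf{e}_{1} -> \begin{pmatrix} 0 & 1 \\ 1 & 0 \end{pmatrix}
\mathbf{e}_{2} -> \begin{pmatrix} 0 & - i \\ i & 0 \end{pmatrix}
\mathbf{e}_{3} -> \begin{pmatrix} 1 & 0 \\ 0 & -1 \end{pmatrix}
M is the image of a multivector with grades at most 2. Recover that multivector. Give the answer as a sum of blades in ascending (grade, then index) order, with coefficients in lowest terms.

Method: 1, rho(e_{1}), rho(e_{2}), rho(e_{3}) form a trace-orthogonal basis of the 2x2 complex matrices (tr(X Y) = 2 if X = Y, else 0), so M = m0*1 + m1*rho(e_{1}) + m2*rho(e_{2}) + m3*rho(e_{3}) with m0 = tr(M)/2 = - \frac{5}{6}, m1 = tr(M rho(e_{1}))/2 = 0, m2 = tr(M rho(e_{2}))/2 = \frac{5}{4} - \frac{5 i}{2}, m3 = tr(M rho(e_{3}))/2 = 3 i.
Multiplying table entries, the bivector images are rho(e_{12}) = i*rho(e_{3}), rho(e_{13}) = -i*rho(e_{2}), rho(e_{23}) = i*rho(e_{1}); with real blade coefficients the real parts of m0..m3 are the coefficients of 1, e_{1}, e_{2}, e_{3} and the imaginary parts give the bivectors (e_{23}: Im m1, e_{13}: -Im m2, e_{12}: Im m3).
Answer: -\frac{5}{6} + \frac{5}{4} e_{2} + 3 e_{12} + \frac{5}{2} e_{13}


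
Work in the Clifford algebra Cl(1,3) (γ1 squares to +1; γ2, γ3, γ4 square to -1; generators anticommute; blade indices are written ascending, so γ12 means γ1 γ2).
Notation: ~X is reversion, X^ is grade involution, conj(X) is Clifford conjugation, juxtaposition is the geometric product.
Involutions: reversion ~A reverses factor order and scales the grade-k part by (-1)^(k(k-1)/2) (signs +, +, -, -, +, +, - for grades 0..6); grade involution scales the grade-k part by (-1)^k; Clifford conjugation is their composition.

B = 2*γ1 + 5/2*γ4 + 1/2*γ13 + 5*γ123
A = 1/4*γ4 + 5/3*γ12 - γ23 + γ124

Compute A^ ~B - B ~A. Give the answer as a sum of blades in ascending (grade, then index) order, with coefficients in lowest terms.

first term: 5/8 - 5*γ1 - 10/3*γ2 - 25/3*γ3 + 2*γ12 + 1/2*γ14 + 5/6*γ23 - 2*γ24 - 5*γ34 - 2*γ123 + 25/6*γ124 + 1/8*γ134 - 3*γ234 - 5/4*γ1234
second term: -5/8 - 5*γ1 - 10/3*γ2 - 25/3*γ3 + 3*γ12 + 1/2*γ14 - 5/6*γ23 - 2*γ24 - 5*γ34 + 2*γ123 - 25/6*γ124 + 1/8*γ134 + 2*γ234 + 5/4*γ1234
Answer: 5/4 - γ12 + 5/3*γ23 - 4*γ123 + 25/3*γ124 - 5*γ234 - 5/2*γ1234


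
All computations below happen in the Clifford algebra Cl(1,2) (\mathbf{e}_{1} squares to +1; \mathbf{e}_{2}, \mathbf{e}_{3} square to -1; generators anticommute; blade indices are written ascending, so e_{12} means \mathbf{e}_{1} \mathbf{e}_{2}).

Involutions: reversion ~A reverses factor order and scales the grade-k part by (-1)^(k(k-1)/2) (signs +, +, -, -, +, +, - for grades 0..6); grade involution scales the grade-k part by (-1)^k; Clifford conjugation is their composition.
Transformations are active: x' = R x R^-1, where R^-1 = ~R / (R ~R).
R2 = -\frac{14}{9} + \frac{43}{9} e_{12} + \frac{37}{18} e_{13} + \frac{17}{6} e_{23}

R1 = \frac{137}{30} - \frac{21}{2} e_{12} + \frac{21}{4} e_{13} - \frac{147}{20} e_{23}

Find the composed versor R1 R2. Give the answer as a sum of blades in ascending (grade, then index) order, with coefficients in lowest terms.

Distribute over the terms of R1 (each basis-blade product reordered to ascending indices, repeated generators contracted through their squares):
(\frac{137}{30}) R2 = -\frac{959}{135} + \frac{5891}{270} e_{12} + \frac{5069}{540} e_{13} + \frac{2329}{180} e_{23}
(-\frac{21}{2} e_{12}) R2 = -\frac{301}{6} + \frac{49}{3} e_{12} + \frac{119}{4} e_{13} + \frac{259}{12} e_{23}
(\frac{21}{4} e_{13}) R2 = \frac{259}{24} + \frac{119}{8} e_{12} - \frac{49}{6} e_{13} + \frac{301}{12} e_{23}
(-\frac{147}{20} e_{23}) R2 = \frac{833}{40} + \frac{1813}{120} e_{12} - \frac{2107}{60} e_{13} + \frac{343}{30} e_{23}
Summing the partial products and collecting blades:
Answer: -\frac{13853}{540} + \frac{36793}{540} e_{12} - \frac{2239}{540} e_{13} + \frac{12787}{180} e_{23}


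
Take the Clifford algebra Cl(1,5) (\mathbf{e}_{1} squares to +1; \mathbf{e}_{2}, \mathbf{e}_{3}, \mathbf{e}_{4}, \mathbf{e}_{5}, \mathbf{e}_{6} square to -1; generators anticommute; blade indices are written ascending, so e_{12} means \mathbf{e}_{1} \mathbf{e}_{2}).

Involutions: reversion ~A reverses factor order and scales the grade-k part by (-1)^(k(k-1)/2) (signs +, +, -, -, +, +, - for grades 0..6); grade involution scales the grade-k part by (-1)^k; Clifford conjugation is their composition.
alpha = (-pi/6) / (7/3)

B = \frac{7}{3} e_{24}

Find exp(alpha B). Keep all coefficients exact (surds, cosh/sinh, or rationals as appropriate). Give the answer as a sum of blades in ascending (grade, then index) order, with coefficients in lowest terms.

B^2 = (\frac{7}{3})^2*(e_{24})^2 = \frac{49}{9}*(-1) = -\frac{49}{9} (a basis 2-blade squares to minus the product of its generators' squares).
B^2 = -\frac{49}{9} — a negative square means the series sums to a rotation: l = \frac{7}{3}, alpha*l = - \frac{\pi}{6}, so exp(alpha B) = cos(- \frac{\pi}{6}) + (sin(- \frac{\pi}{6})/(\frac{7}{3}))*B = \frac{\sqrt{3}}{2} + (- \frac{3}{14})*B.
Answer: \frac{\sqrt{3}}{2} - \frac{1}{2} e_{24}


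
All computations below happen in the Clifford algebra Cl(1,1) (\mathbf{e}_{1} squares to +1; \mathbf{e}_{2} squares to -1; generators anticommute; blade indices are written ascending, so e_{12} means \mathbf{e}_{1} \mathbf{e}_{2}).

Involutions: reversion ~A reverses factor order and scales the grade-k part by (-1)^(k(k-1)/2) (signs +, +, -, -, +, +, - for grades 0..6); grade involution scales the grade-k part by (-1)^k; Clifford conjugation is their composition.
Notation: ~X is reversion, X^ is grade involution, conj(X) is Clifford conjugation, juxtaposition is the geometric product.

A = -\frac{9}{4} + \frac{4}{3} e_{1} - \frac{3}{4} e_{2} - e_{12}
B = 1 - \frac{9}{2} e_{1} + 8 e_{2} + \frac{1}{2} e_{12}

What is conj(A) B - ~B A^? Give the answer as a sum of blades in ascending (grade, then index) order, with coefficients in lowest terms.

first term: -\frac{7}{4} + \frac{7}{6} e_{1} - \frac{161}{12} e_{2} - \frac{89}{12} e_{12}
second term: -\frac{7}{4} + \frac{7}{6} e_{1} - \frac{161}{12} e_{2} + \frac{89}{12} e_{12}
Answer: -\frac{89}{6} e_{12}


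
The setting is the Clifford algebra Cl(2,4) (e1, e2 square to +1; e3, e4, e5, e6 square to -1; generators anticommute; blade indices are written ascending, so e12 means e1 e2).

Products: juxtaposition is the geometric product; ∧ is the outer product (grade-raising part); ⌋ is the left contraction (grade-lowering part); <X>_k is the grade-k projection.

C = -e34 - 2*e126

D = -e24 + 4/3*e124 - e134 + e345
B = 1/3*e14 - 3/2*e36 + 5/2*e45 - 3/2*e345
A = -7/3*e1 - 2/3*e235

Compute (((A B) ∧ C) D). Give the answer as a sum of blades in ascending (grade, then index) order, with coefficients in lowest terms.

step 1: -7/9*e4 + e24 + 7/2*e136 - 35/6*e145 - 5/3*e234 + e256 + 7/2*e1345 - 2/9*e12345
step 2: 14/9*e1246 - e23456
step 3: -56/27*e6 - 14/9*e16 + e26 + 14/9*e236 - e356 + e1256 - 4/3*e1356 - 14/9*e12356
Answer: -56/27*e6 - 14/9*e16 + e26 + 14/9*e236 - e356 + e1256 - 4/3*e1356 - 14/9*e12356


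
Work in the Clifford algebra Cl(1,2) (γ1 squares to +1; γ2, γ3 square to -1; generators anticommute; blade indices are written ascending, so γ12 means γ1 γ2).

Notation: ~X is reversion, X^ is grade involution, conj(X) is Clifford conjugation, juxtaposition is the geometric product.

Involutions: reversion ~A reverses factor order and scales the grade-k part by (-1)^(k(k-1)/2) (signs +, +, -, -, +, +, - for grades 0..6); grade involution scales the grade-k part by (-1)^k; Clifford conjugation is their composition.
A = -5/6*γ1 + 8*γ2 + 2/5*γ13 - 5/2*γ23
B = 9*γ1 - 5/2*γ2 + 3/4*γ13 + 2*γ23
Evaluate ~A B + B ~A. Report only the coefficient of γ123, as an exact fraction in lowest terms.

first term: 36/5 - 771/40*γ3 - 8711/120*γ12 + 83/6*γ123
second term: 36/5 + 771/40*γ3 + 8711/120*γ12 + 83/6*γ123
Answer: 83/3


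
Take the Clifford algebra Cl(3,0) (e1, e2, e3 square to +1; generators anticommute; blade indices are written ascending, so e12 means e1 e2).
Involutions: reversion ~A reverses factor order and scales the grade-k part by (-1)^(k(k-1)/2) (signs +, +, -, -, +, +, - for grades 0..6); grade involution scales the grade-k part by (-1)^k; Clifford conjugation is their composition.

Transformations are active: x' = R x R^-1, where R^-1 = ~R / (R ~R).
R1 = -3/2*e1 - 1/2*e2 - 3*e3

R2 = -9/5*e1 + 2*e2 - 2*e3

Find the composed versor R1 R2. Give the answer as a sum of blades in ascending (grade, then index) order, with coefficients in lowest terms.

Distribute over the terms of R1 (each basis-blade product reordered to ascending indices, repeated generators contracted through their squares):
(-3/2*e1) R2 = 27/10 - 3*e12 + 3*e13
(-1/2*e2) R2 = -1 - 9/10*e12 + e23
(-3*e3) R2 = 6 - 27/5*e13 + 6*e23
Summing the partial products and collecting blades:
Answer: 77/10 - 39/10*e12 - 12/5*e13 + 7*e23


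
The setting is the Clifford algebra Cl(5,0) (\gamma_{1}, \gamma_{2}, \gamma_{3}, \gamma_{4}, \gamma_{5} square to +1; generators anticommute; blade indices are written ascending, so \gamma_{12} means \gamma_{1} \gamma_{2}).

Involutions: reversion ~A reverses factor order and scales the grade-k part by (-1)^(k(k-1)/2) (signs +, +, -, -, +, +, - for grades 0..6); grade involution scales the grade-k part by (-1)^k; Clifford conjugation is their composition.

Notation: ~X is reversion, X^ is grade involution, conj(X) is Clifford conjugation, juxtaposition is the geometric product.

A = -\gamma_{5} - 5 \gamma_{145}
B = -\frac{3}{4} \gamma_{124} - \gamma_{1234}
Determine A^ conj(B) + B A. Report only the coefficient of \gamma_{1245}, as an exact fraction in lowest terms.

first term: \frac{15}{4} \gamma_{25} + 5 \gamma_{235} + \frac{3}{4} \gamma_{1245} - \gamma_{12345}
second term: \frac{15}{4} \gamma_{25} - 5 \gamma_{235} + \frac{3}{4} \gamma_{1245} + \gamma_{12345}
Answer: \frac{3}{2}


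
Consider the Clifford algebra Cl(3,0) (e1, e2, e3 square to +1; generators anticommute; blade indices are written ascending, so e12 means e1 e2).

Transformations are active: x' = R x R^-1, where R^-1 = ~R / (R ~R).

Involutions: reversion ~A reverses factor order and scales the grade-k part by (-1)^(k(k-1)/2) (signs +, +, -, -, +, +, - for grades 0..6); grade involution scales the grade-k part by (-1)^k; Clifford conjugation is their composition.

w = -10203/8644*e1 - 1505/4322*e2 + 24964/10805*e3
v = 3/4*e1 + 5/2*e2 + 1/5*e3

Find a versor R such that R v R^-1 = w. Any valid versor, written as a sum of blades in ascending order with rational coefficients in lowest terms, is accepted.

Sketch: the shared square 2741/400 makes R = v + w = -930/2161*e1 + 4650/2161*e2 + 5425/2161*e3 the natural versor; its sandwich fixes that direction, negates (v - w)/2, and sends v to w.
Answer: -930/2161*e1 + 4650/2161*e2 + 5425/2161*e3


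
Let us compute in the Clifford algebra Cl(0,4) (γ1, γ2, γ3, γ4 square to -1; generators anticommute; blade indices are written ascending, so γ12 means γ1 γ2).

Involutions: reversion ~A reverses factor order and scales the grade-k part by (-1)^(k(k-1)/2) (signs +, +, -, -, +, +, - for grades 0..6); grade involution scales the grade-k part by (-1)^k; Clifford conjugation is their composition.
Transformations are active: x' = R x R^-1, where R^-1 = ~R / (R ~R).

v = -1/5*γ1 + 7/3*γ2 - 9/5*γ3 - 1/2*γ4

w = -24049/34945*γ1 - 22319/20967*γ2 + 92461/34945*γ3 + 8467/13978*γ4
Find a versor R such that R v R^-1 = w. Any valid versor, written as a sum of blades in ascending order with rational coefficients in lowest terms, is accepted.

R = v + w = -31038/34945*γ1 + 8868/6989*γ2 + 5912/6989*γ3 + 739/6989*γ4 works: the equal norms (-8077/900) guarantee its sandwich swaps v into w.
Answer: -31038/34945*γ1 + 8868/6989*γ2 + 5912/6989*γ3 + 739/6989*γ4


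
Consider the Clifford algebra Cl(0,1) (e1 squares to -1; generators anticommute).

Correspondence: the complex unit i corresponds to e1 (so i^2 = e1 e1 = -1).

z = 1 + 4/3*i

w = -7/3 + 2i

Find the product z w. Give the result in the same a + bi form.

In blades: z = 1 + 4/3*e1, w = -7/3 + 2*e1.
Distribute z over w term by term (generator squares from the signature, products reordered to ascending indices): (1)*w = -7/3 + 2*e1; (4/3*e1)*w = -8/3 - 28/9*e1.
Sum: -5 - 10/9*e1; translating back through the correspondence:
Answer: -5 - 10/9*i


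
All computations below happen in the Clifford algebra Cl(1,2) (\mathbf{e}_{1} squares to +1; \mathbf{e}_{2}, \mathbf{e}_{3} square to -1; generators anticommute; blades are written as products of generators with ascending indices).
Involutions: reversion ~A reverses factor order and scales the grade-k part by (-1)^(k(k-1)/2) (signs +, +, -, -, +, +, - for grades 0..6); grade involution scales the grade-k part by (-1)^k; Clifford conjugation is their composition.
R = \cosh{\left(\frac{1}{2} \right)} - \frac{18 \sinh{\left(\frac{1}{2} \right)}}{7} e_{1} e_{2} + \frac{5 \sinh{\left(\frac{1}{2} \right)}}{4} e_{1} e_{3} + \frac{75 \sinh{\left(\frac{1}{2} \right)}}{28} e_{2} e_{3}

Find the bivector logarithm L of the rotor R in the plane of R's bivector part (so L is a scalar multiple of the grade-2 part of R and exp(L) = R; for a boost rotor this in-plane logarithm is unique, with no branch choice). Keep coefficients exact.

The scalar part of R is \cosh{\left(\frac{1}{2} \right)}, so cosh pins the rapidity up to sign — the sign comes from the bivector part; dividing that part by sinh of the rapidity yields the plane, and the in-plane L = rapidity * plane is unique because the two sign choices cancel.
Concretely: cosh(rapidity) = \cosh{\left(\frac{1}{2} \right)} gives rapidity = ±\frac{1}{2}, and since rapidity/sinh(rapidity) is even the sign is immaterial: L = (rapidity/sinh(rapidity)) * <R>_2 = (\frac{1}{2 \sinh{\left(\frac{1}{2} \right)}}) * <R>_2.
Answer: - \frac{9}{7} e_{1} e_{2} + \frac{5}{8} e_{1} e_{3} + \frac{75}{56} e_{2} e_{3}


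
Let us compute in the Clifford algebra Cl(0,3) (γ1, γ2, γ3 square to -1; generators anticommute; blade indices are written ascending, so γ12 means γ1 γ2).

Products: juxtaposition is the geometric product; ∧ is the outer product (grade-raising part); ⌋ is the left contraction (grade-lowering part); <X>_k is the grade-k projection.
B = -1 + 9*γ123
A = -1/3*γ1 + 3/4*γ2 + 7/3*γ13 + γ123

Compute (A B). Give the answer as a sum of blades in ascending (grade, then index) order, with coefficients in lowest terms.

step 1: 9 + 1/3*γ1 + 81/4*γ2 + 53/12*γ13 + 3*γ23 - γ123
Answer: 9 + 1/3*γ1 + 81/4*γ2 + 53/12*γ13 + 3*γ23 - γ123


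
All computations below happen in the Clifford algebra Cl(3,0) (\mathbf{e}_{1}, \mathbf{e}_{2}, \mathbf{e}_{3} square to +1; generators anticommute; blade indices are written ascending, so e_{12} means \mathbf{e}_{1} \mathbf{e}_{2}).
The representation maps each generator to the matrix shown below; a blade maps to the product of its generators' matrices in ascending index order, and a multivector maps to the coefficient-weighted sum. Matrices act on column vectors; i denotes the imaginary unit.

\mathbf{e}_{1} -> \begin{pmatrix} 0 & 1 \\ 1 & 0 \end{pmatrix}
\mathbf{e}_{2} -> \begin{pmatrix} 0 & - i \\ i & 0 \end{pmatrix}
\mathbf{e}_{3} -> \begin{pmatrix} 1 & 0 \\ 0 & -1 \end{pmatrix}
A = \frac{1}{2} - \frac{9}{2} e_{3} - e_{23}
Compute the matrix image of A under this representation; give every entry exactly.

Bivector images (products of the table entries): rho(e_{23}) = rho(\mathbf{e}_{2})rho(\mathbf{e}_{3}) = \begin{pmatrix} 0 & i \\ i & 0 \end{pmatrix}.
M = (\frac{1}{2})*1 + (-\frac{9}{2})*rho(e_{3}) + (-1)*rho(e_{23}), summed entrywise (1 is the identity matrix):
Answer: \begin{pmatrix} -4 & - i \\ - i & 5 \end{pmatrix}


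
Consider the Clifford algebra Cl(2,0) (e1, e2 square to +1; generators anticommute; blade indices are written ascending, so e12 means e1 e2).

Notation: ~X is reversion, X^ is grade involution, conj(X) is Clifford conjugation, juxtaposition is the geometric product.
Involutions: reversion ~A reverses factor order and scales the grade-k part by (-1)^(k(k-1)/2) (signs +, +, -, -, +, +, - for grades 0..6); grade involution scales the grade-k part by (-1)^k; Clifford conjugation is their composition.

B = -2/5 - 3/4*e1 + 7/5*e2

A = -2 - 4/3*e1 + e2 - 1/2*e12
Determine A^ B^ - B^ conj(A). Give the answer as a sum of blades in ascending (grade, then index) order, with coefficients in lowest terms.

first term: 16/5 - 4/3*e1 + 143/40*e2 - 11/12*e12
second term: 16/5 - 4/3*e1 + 143/40*e2 + 11/12*e12
Answer: -11/6*e12


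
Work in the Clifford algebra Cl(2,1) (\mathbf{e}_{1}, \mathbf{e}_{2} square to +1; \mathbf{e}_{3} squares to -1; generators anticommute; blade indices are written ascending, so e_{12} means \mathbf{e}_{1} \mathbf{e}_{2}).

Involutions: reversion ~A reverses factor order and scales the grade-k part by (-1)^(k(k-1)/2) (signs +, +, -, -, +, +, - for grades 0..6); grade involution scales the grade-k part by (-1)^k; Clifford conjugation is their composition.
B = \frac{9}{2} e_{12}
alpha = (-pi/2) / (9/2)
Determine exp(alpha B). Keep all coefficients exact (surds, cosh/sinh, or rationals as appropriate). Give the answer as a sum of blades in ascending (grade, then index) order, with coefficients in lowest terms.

B^2 = (\frac{9}{2})^2*(e_{12})^2 = \frac{81}{4}*(-1) = -\frac{81}{4} (a basis 2-blade squares to minus the product of its generators' squares).
B^2 = -\frac{81}{4} — since the square is negative, the closed form is circular: l = \frac{9}{2}, alpha*l = - \frac{\pi}{2}, so exp(alpha B) = cos(- \frac{\pi}{2}) + (sin(- \frac{\pi}{2})/(\frac{9}{2}))*B = 0 + (- \frac{2}{9})*B.
Answer: -e_{12}


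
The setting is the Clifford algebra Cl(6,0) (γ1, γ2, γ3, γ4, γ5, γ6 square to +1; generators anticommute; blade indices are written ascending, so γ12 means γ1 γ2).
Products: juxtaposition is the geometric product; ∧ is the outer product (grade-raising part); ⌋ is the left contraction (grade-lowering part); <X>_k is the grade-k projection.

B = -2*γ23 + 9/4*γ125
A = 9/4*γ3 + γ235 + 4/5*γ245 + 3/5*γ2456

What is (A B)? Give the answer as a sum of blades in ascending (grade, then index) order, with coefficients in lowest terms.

step 1: 9/2*γ2 + 2*γ5 - 9/4*γ13 - 9/5*γ14 + 27/20*γ146 - 8/5*γ345 + 81/16*γ1235 - 6/5*γ3456
Answer: 9/2*γ2 + 2*γ5 - 9/4*γ13 - 9/5*γ14 + 27/20*γ146 - 8/5*γ345 + 81/16*γ1235 - 6/5*γ3456


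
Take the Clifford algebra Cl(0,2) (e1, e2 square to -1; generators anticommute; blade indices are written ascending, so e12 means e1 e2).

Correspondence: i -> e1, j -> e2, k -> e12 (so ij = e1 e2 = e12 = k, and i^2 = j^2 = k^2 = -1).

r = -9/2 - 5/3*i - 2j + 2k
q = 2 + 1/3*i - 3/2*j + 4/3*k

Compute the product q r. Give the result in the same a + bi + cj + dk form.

In blades: q = 2 + 1/3*e1 - 3/2*e2 + 4/3*e12, r = -9/2 - 5/3*e1 - 2*e2 + 2*e12.
Distribute q over r term by term (generator squares from the signature, products reordered to ascending indices): (2)*r = -9 - 10/3*e1 - 4*e2 + 4*e12; (1/3*e1)*r = 5/9 - 3/2*e1 - 2/3*e2 - 2/3*e12; (-3/2*e2)*r = -3 - 3*e1 + 27/4*e2 - 5/2*e12; (4/3*e12)*r = -8/3 + 8/3*e1 - 20/9*e2 - 6*e12.
Sum: -127/9 - 31/6*e1 - 5/36*e2 - 31/6*e12; translating back through the correspondence:
Answer: -127/9 - 31/6*i - 5/36*j - 31/6*k


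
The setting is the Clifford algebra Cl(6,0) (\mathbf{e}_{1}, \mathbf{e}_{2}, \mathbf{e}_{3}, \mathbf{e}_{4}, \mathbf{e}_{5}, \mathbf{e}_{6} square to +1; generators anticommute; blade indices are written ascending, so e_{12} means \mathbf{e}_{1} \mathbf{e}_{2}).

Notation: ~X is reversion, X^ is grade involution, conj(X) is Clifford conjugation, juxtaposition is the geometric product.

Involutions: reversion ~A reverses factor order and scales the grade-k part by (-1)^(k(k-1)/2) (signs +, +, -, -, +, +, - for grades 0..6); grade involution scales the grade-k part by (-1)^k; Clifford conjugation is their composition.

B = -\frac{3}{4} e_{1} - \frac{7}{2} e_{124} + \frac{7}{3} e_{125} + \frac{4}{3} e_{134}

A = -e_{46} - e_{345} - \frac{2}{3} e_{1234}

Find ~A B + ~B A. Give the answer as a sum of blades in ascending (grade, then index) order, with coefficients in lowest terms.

first term: -\frac{8}{9} e_{2} - \frac{7}{3} e_{3} + \frac{4}{3} e_{15} + \frac{7}{2} e_{126} - \frac{4}{3} e_{136} - \frac{3}{4} e_{146} - \frac{1}{2} e_{234} + \frac{14}{9} e_{345} + \frac{7}{3} e_{1234} + \frac{7}{2} e_{1235} + \frac{3}{4} e_{1345} - \frac{7}{3} e_{12456}
second term: -\frac{8}{9} e_{2} - \frac{7}{3} e_{3} - \frac{4}{3} e_{15} - \frac{7}{2} e_{126} + \frac{4}{3} e_{136} + \frac{3}{4} e_{146} + \frac{1}{2} e_{234} - \frac{14}{9} e_{345} + \frac{7}{3} e_{1234} + \frac{7}{2} e_{1235} + \frac{3}{4} e_{1345} - \frac{7}{3} e_{12456}
Answer: -\frac{16}{9} e_{2} - \frac{14}{3} e_{3} + \frac{14}{3} e_{1234} + 7 e_{1235} + \frac{3}{2} e_{1345} - \frac{14}{3} e_{12456}


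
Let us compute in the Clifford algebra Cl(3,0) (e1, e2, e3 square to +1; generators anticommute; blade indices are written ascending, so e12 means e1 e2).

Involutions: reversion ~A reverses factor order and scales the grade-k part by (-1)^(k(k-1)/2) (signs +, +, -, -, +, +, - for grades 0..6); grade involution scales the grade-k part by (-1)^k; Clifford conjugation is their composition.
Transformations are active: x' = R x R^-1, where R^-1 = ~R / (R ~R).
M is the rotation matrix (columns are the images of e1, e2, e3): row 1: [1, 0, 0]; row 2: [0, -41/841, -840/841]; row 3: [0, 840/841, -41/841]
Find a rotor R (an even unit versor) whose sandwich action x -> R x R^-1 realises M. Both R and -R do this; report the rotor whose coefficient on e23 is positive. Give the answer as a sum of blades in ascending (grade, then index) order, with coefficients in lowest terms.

Method: write R = a + b12*e12 + b13*e13 + b23*e23 with a^2 + b12^2 + b13^2 + b23^2 = 1 (so R^-1 = ~R). Expanding the columns R e_j ~R gives tr M = 4a^2 - 1 and, from the antisymmetric part, M21 - M12 = -4a*b12, M13 - M31 = 4a*b13, M32 - M23 = -4a*b23.
Here tr M = 759/841, so a^2 = (1 + tr M)/4 = 400/841 and a = ±20/29. Taking a = 20/29: M21 - M12 = 0, M13 - M31 = 0, M32 - M23 = 1680/841, giving b12 = 0, b13 = 0, b23 = -21/29, i.e. R = 20/29 - 21/29*e23.
Its e23 coefficient is negative, so report the other preimage -R.
Answer: -20/29 + 21/29*e23. Why the constraint matters: R and -R act identically through the sandwich — M has trace 759/841 either way — so only the sign condition on e23 picks one of the two preimages.


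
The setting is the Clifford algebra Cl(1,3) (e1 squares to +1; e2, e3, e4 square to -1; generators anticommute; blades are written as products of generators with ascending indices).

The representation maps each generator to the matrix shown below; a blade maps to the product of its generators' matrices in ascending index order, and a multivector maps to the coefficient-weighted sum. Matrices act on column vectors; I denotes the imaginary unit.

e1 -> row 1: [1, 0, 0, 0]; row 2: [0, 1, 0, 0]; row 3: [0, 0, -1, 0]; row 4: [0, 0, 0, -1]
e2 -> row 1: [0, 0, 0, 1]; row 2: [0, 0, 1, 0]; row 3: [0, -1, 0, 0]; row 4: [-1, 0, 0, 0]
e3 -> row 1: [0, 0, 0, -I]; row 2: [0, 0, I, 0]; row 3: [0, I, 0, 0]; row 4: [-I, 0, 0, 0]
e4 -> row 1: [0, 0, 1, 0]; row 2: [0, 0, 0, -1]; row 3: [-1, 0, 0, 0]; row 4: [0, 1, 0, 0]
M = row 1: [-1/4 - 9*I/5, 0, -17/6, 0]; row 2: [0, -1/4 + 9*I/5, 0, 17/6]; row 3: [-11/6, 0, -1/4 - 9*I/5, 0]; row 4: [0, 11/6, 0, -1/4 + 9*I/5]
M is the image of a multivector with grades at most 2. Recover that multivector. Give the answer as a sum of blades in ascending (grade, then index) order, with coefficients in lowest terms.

Method: the blade images are trace-orthogonal — tr(rho(e_A) rho(e_B)^-1) = 4 if A = B and 0 otherwise — and rho(e_A)^-1 = (e_A)^2 * rho(e_A) with (e_A)^2 = +1 or -1, so the coefficient of e_A in the preimage is (e_A)^2 * tr(M rho(e_A))/4.
Nonzero projections over blades of grade <= 2: 1: (1)^2 = +1, tr(M 1) = -1, coefficient -1/4; e4: (e4)^2 = -1, tr(M rho(e4)) = 2, coefficient -1/2; e1 e4: (e1 e4)^2 = +1, tr(M rho(e1 e4)) = -28/3, coefficient -7/3; e2 e3: (e2 e3)^2 = -1, tr(M rho(e2 e3)) = -36/5, coefficient 9/5. Every other blade of grade <= 2 projects to 0.
Answer: -1/4 - 1/2*e4 - 7/3*e1 e4 + 9/5*e2 e3


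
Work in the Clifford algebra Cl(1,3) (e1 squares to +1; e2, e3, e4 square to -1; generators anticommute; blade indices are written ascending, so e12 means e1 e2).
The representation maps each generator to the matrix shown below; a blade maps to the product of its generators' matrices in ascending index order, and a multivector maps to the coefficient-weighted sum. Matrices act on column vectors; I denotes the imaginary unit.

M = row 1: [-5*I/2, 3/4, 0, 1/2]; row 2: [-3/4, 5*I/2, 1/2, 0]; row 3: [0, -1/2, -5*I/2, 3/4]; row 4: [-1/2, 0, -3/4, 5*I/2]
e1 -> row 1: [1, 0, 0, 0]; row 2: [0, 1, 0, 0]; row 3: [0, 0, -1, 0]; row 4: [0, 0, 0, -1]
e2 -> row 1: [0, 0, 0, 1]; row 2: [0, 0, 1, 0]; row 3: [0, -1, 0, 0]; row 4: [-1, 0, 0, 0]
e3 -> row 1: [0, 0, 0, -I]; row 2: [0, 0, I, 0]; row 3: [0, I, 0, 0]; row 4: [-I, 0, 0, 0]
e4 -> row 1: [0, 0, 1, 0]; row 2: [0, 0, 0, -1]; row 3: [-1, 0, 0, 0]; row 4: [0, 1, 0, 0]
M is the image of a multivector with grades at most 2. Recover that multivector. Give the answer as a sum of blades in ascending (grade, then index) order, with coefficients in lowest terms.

Method: the blade images are trace-orthogonal — tr(rho(e_A) rho(e_B)^-1) = 4 if A = B and 0 otherwise — and rho(e_A)^-1 = (e_A)^2 * rho(e_A) with (e_A)^2 = +1 or -1, so the coefficient of e_A in the preimage is (e_A)^2 * tr(M rho(e_A))/4.
Nonzero projections over blades of grade <= 2: e2: (e2)^2 = -1, tr(M rho(e2)) = -2, coefficient 1/2; e23: (e23)^2 = -1, tr(M rho(e23)) = -10, coefficient 5/2; e24: (e24)^2 = -1, tr(M rho(e24)) = -3, coefficient 3/4. Every other blade of grade <= 2 projects to 0.
Answer: 1/2*e2 + 5/2*e23 + 3/4*e24


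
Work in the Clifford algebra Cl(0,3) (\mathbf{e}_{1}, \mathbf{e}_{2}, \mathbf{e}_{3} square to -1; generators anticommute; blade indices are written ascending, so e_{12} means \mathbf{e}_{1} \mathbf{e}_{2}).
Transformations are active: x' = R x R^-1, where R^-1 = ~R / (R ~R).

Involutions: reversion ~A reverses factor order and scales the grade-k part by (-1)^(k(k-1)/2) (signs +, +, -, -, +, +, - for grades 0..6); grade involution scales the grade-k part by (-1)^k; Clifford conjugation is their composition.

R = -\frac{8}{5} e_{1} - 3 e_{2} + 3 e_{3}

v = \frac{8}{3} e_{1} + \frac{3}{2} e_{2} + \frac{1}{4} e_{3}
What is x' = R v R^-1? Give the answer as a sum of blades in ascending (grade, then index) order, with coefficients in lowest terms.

~R = -\frac{8}{5} e_{1} - 3 e_{2} + 3 e_{3}, and R ~R = -\frac{514}{25}, so R^-1 = ~R / (-\frac{514}{25}).
R v = \frac{481}{60} + \frac{28}{5} e_{12} - \frac{42}{5} e_{13} - \frac{21}{4} e_{23}
Answer: -\frac{1094}{771} e_{1} + \frac{863}{1028} e_{2} - \frac{1331}{514} e_{3}


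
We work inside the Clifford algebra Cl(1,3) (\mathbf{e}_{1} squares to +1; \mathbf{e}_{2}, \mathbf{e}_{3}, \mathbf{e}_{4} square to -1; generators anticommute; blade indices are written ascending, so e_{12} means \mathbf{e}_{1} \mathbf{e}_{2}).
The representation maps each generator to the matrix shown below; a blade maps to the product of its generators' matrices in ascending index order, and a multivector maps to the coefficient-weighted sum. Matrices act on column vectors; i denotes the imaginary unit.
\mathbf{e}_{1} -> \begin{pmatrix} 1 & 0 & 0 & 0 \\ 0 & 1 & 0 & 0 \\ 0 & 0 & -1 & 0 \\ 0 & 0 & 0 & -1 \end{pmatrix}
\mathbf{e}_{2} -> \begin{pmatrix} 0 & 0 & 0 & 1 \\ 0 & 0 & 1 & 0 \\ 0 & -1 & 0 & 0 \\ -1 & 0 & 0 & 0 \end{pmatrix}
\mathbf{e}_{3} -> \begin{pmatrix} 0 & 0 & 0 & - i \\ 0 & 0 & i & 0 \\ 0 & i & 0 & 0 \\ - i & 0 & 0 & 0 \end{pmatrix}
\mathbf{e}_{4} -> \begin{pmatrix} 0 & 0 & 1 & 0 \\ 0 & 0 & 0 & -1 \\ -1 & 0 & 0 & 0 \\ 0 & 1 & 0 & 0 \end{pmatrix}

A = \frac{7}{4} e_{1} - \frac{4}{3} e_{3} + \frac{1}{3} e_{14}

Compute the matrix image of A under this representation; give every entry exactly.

Bivector images (products of the table entries): rho(e_{14}) = rho(\mathbf{e}_{1})rho(\mathbf{e}_{4}) = \begin{pmatrix} 0 & 0 & 1 & 0 \\ 0 & 0 & 0 & -1 \\ 1 & 0 & 0 & 0 \\ 0 & -1 & 0 & 0 \end{pmatrix}.
M = (\frac{7}{4})*rho(e_{1}) + (-\frac{4}{3})*rho(e_{3}) + (\frac{1}{3})*rho(e_{14}), summed entrywise:
Answer: \begin{pmatrix} \frac{7}{4} & 0 & \frac{1}{3} & \frac{4 i}{3} \\ 0 & \frac{7}{4} & - \frac{4 i}{3} & - \frac{1}{3} \\ \frac{1}{3} & - \frac{4 i}{3} & - \frac{7}{4} & 0 \\ \frac{4 i}{3} & - \frac{1}{3} & 0 & - \frac{7}{4} \end{pmatrix}
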